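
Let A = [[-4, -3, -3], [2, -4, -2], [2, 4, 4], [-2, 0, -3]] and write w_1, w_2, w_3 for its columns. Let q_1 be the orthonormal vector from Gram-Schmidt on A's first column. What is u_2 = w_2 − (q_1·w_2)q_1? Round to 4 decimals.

q_1 = w_1/‖w_1‖ = (-4, 2, 2, -2)/5.2915 = (-0.7559, 0.3780, 0.3780, -0.3780).
r_{12} = q_1·w_2 = 2.2678.
u_2 = w_2 − 2.2678·q_1 = (-1.2857, -4.8571, 3.1429, 0.8571).

u_2 = (-1.2857, -4.8571, 3.1429, 0.8571)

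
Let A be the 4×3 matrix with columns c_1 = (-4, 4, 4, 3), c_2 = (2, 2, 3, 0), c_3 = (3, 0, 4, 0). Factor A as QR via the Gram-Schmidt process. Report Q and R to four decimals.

Q = [[-0.5298, 0.7471, -0.0423], [0.5298, 0.3044, -0.7900], [0.5298, 0.5672, 0.5549], [0.3974, -0.1660, 0.2572]], R = [[7.5498, 1.5894, 0.5298], [0.0000, 3.8044, 4.5100], [0.0000, 0.0000, 2.0927]]

c_1 = (-4, 4, 4, 3); ‖c_1‖ = 7.5498, so e_1 = (-0.5298, 0.5298, 0.5298, 0.3974).
e_1·c_2 = (-0.5298)·2 + 0.5298·2 + 0.5298·3 + 0.3974·0 = 1.5894.
u_2 = c_2 − 1.5894·e_1 = (2.8421, 1.1579, 2.1579, -0.6316).
‖u_2‖ = 3.8044, so e_2 = (0.7471, 0.3044, 0.5672, -0.1660).
e_1·c_3 = (-0.5298)·3 + 0.5298·0 + 0.5298·4 + 0.3974·0 = 0.5298; e_2·c_3 = 0.7471·3 + 0.3044·0 + 0.5672·4 + (-0.1660)·0 = 4.5100.
u_3 = c_3 − 0.5298·e_1 − 4.5100·e_2 = (-0.0885, -1.6533, 1.1612, 0.5382).
‖u_3‖ = 2.0927, so e_3 = (-0.0423, -0.7900, 0.5549, 0.2572).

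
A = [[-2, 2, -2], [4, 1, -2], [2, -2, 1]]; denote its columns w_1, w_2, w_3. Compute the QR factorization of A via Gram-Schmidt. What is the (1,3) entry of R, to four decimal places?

w_1 = (-2, 4, 2); ‖w_1‖ = 4.8990, so q_1 = (-0.4082, 0.8165, 0.4082).
r_{13} = q_1·w_3 = -0.4082.

r_{13} = -0.4082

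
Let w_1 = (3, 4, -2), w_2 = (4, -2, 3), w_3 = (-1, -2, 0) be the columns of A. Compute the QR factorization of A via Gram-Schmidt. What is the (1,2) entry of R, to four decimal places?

r_{12} = -0.3714

w_1 = (3, 4, -2); ‖w_1‖ = 5.3852, so e_1 = (0.5571, 0.7428, -0.3714).
r_{12} = e_1·w_2 = -0.3714.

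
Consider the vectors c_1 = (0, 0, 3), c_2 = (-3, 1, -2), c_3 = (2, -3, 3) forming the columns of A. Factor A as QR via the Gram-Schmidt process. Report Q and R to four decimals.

q_1 = c_1/‖c_1‖ = (0, 0, 3)/3.0000 = (0.0000, 0.0000, 1.0000).
r_{12} = q_1·c_2 = -2.0000.
u_2 = c_2 + 2.0000·q_1 = (-3.0000, 1.0000, 0.0000).
‖u_2‖ = 3.1623, so q_2 = (-0.9487, 0.3162, 0.0000).
r_{13} = q_1·c_3 = 3.0000; r_{23} = q_2·c_3 = -2.8460.
u_3 = c_3 − 3.0000·q_1 + 2.8460·q_2 = (-0.7000, -2.1000, 0.0000).
‖u_3‖ = 2.2136, so q_3 = (-0.3162, -0.9487, 0.0000).

Q = [[0.0000, -0.9487, -0.3162], [0.0000, 0.3162, -0.9487], [1.0000, 0.0000, 0.0000]], R = [[3.0000, -2.0000, 3.0000], [0.0000, 3.1623, -2.8460], [0.0000, 0.0000, 2.2136]]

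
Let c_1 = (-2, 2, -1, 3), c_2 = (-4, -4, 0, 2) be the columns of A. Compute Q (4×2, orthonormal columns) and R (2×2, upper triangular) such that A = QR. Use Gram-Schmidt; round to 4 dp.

Q = [[-0.4714, -0.5717], [0.4714, -0.8003], [-0.2357, 0.0572], [0.7071, 0.1715]], R = [[4.2426, 1.4142], [0.0000, 5.8310]]

c_1 = (-2, 2, -1, 3); ‖c_1‖ = 4.2426, so e_1 = (-0.4714, 0.4714, -0.2357, 0.7071).
e_1·c_2 = (-0.4714)·(-4) + 0.4714·(-4) + (-0.2357)·0 + 0.7071·2 = 1.4142.
u_2 = c_2 − 1.4142·e_1 = (-3.3333, -4.6667, 0.3333, 1.0000).
‖u_2‖ = 5.8310, so e_2 = (-0.5717, -0.8003, 0.0572, 0.1715).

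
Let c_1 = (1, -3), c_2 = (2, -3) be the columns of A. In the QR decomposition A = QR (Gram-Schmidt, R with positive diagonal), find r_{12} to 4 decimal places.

c_1 = (1, -3); ‖c_1‖ = 3.1623, so e_1 = (0.3162, -0.9487).
r_{12} = e_1·c_2 = 3.4785.

r_{12} = 3.4785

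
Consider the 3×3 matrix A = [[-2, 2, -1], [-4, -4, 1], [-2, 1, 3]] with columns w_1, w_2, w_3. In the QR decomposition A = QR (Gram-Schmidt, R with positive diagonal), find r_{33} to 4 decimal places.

r_{33} = 2.8856

e_1 = w_1/‖w_1‖ = (-2, -4, -2)/4.8990 = (-0.4082, -0.8165, -0.4082).
r_{12} = e_1·w_2 = 2.0412.
u_2 = w_2 − 2.0412·e_1 = (2.8333, -2.3333, 1.8333).
‖u_2‖ = 4.1028, so e_2 = (0.6906, -0.5687, 0.4468).
r_{13} = e_1·w_3 = -1.6330; r_{23} = e_2·w_3 = 0.0812.
u_3 = w_3 + 1.6330·e_1 − 0.0812·e_2 = (-1.7228, -0.2871, 2.2970).
r_{33} = ‖u_3‖ = 2.8856.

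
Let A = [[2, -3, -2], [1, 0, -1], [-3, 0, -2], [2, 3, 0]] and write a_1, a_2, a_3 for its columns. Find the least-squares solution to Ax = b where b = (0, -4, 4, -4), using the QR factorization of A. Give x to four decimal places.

x = (-1.3440, -0.7307, 0.1920)

a_1 = (2, 1, -3, 2); ‖a_1‖ = 4.2426, so e_1 = (0.4714, 0.2357, -0.7071, 0.4714).
e_1·a_2 = 0.4714·(-3) + 0.2357·0 + (-0.7071)·0 + 0.4714·3 = 0.0000.
u_2 = a_2 − 0.0000·e_1 = (-3.0000, 0.0000, 0.0000, 3.0000).
‖u_2‖ = 4.2426, so e_2 = (-0.7071, 0.0000, 0.0000, 0.7071).
e_1·a_3 = 0.4714·(-2) + 0.2357·(-1) + (-0.7071)·(-2) + 0.4714·0 = 0.2357; e_2·a_3 = (-0.7071)·(-2) + (0.0000)·(-1) + 0.0000·(-2) + 0.7071·0 = 1.4142.
u_3 = a_3 − 0.2357·e_1 − 1.4142·e_2 = (-1.1111, -1.0556, -1.8333, -1.1111).
‖u_3‖ = 2.6352, so e_3 = (-0.4216, -0.4006, -0.6957, -0.4216).
Qᵀb = (-5.6569, -2.8284, 0.5060).
Back-substitute: x_3 = 0.5060/2.6352 = 0.1920.
x_2 = (-2.8284 − 1.4142·0.1920)/4.2426 = -0.7307.
x_1 = (-5.6569 − 0.0000·(-0.7307) − 0.2357·0.1920)/4.2426 = -1.3440.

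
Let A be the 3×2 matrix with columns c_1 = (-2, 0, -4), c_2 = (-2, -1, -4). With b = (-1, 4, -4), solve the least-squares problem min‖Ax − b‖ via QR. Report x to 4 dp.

x = (4.9000, -4.0000)

c_1 = (-2, 0, -4); ‖c_1‖ = 4.4721, so q_1 = (-0.4472, 0.0000, -0.8944).
q_1·c_2 = (-0.4472)·(-2) + 0.0000·(-1) + (-0.8944)·(-4) = 4.4721.
u_2 = c_2 − 4.4721·q_1 = (0.0000, -1.0000, 0.0000).
‖u_2‖ = 1.0000, so q_2 = (0.0000, -1.0000, 0.0000).
Qᵀb = (4.0249, -4.0000).
Back-substitute: x_2 = -4.0000/1.0000 = -4.0000.
x_1 = (4.0249 − 4.4721·(-4.0000))/4.4721 = 4.9000.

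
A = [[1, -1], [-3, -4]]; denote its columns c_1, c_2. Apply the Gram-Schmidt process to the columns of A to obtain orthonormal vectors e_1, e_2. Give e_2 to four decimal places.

e_2 = (-0.9487, -0.3162)

e_1 = c_1/‖c_1‖ = (1, -3)/3.1623 = (0.3162, -0.9487).
r_{12} = e_1·c_2 = 3.4785.
u_2 = c_2 − 3.4785·e_1 = (-2.1000, -0.7000).
‖u_2‖ = 2.2136, so e_2 = (-0.9487, -0.3162).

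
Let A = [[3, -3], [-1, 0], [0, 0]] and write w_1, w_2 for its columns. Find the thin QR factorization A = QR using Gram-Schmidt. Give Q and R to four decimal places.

Q = [[0.9487, -0.3162], [-0.3162, -0.9487], [0.0000, 0.0000]], R = [[3.1623, -2.8460], [0.0000, 0.9487]]

e_1 = w_1/‖w_1‖ = (3, -1, 0)/3.1623 = (0.9487, -0.3162, 0.0000).
r_{12} = e_1·w_2 = -2.8460.
u_2 = w_2 + 2.8460·e_1 = (-0.3000, -0.9000, 0.0000).
‖u_2‖ = 0.9487, so e_2 = (-0.3162, -0.9487, 0.0000).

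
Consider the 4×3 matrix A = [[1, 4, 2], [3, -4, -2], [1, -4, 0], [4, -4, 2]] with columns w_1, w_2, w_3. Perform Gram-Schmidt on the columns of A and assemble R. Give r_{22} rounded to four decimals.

r_{22} = 5.9129

w_1 = (1, 3, 1, 4); ‖w_1‖ = 5.1962, so e_1 = (0.1925, 0.5774, 0.1925, 0.7698).
e_1·w_2 = 0.1925·4 + 0.5774·(-4) + 0.1925·(-4) + 0.7698·(-4) = -5.3886.
u_2 = w_2 + 5.3886·e_1 = (5.0370, -0.8889, -2.9630, 0.1481).
r_{22} = ‖u_2‖ = 5.9129.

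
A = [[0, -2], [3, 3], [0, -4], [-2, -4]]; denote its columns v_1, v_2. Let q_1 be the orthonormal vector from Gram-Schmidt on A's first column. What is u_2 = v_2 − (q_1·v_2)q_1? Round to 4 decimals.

u_2 = (-2.0000, -0.9231, -4.0000, -1.3846)

v_1 = (0, 3, 0, -2); ‖v_1‖ = 3.6056, so q_1 = (0.0000, 0.8321, 0.0000, -0.5547).
q_1·v_2 = 0.0000·(-2) + 0.8321·3 + 0.0000·(-4) + (-0.5547)·(-4) = 4.7150.
u_2 = v_2 − 4.7150·q_1 = (-2.0000, -0.9231, -4.0000, -1.3846).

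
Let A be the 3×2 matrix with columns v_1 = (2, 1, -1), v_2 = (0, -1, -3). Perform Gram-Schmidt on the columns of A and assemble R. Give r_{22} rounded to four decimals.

v_1 = (2, 1, -1); ‖v_1‖ = 2.4495, so q_1 = (0.8165, 0.4082, -0.4082).
q_1·v_2 = 0.8165·0 + 0.4082·(-1) + (-0.4082)·(-3) = 0.8165.
u_2 = v_2 − 0.8165·q_1 = (-0.6667, -1.3333, -2.6667).
r_{22} = ‖u_2‖ = 3.0551.

r_{22} = 3.0551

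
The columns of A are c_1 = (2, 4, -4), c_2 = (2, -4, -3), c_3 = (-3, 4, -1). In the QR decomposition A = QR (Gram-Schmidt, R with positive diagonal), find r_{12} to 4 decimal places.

r_{12} = 0.0000

q_1 = c_1/‖c_1‖ = (2, 4, -4)/6.0000 = (0.3333, 0.6667, -0.6667).
r_{12} = q_1·c_2 = 0.0000.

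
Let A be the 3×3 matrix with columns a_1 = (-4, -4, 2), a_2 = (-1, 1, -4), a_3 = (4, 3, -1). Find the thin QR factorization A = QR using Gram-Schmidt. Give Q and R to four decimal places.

q_1 = a_1/‖a_1‖ = (-4, -4, 2)/6.0000 = (-0.6667, -0.6667, 0.3333).
r_{12} = q_1·a_2 = -1.3333.
u_2 = a_2 + 1.3333·q_1 = (-1.8889, 0.1111, -3.5556).
‖u_2‖ = 4.0277, so q_2 = (-0.4690, 0.0276, -0.8828).
r_{13} = q_1·a_3 = -5.0000; r_{23} = q_2·a_3 = -0.9104.
u_3 = a_3 + 5.0000·q_1 + 0.9104·q_2 = (0.2397, -0.3082, -0.1370).
‖u_3‖ = 0.4138, so q_3 = (0.5793, -0.7448, -0.3310).

Q = [[-0.6667, -0.4690, 0.5793], [-0.6667, 0.0276, -0.7448], [0.3333, -0.8828, -0.3310]], R = [[6.0000, -1.3333, -5.0000], [0.0000, 4.0277, -0.9104], [0.0000, 0.0000, 0.4138]]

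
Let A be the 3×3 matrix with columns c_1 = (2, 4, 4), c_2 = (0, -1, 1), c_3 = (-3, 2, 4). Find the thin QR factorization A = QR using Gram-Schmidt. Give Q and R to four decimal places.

Q = [[0.3333, 0.0000, -0.9428], [0.6667, -0.7071, 0.2357], [0.6667, 0.7071, 0.2357]], R = [[6.0000, 0.0000, 3.0000], [0.0000, 1.4142, 1.4142], [0.0000, 0.0000, 4.2426]]

c_1 = (2, 4, 4); ‖c_1‖ = 6.0000, so e_1 = (0.3333, 0.6667, 0.6667).
e_1·c_2 = 0.3333·0 + 0.6667·(-1) + 0.6667·1 = 0.0000.
u_2 = c_2 + 0.0000·e_1 = (0.0000, -1.0000, 1.0000).
‖u_2‖ = 1.4142, so e_2 = (0.0000, -0.7071, 0.7071).
e_1·c_3 = 0.3333·(-3) + 0.6667·2 + 0.6667·4 = 3.0000; e_2·c_3 = 0.0000·(-3) + (-0.7071)·2 + 0.7071·4 = 1.4142.
u_3 = c_3 − 3.0000·e_1 − 1.4142·e_2 = (-4.0000, 1.0000, 1.0000).
‖u_3‖ = 4.2426, so e_3 = (-0.9428, 0.2357, 0.2357).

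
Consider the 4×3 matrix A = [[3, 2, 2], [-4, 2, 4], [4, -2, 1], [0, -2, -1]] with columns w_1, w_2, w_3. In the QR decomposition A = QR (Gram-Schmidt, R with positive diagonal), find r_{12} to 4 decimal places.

w_1 = (3, -4, 4, 0); ‖w_1‖ = 6.4031, so q_1 = (0.4685, -0.6247, 0.6247, 0.0000).
r_{12} = q_1·w_2 = -1.5617.

r_{12} = -1.5617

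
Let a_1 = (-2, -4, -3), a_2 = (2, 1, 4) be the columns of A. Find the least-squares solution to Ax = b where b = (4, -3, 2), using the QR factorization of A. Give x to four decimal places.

q_1 = a_1/‖a_1‖ = (-2, -4, -3)/5.3852 = (-0.3714, -0.7428, -0.5571).
r_{12} = q_1·a_2 = -3.7139.
u_2 = a_2 + 3.7139·q_1 = (0.6207, -1.7586, 1.9310).
‖u_2‖ = 2.6846, so q_2 = (0.2312, -0.6551, 0.7193).
Qᵀb = (-0.3714, 4.3287).
Back-substitute: x_2 = 4.3287/2.6846 = 1.6124.
x_1 = (-0.3714 + 3.7139·1.6124)/5.3852 = 1.0431.

x = (1.0431, 1.6124)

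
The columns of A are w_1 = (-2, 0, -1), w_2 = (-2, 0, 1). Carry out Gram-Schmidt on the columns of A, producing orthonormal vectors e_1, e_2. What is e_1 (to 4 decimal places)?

e_1 = (-0.8944, 0.0000, -0.4472)

w_1 = (-2, 0, -1); ‖w_1‖ = 2.2361, so e_1 = (-0.8944, 0.0000, -0.4472).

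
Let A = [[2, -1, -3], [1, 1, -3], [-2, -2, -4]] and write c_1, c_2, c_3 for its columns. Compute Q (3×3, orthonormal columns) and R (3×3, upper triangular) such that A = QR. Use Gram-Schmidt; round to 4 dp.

Q = [[0.6667, -0.7454, 0.0000], [0.3333, 0.2981, -0.8944], [-0.6667, -0.5963, -0.4472]], R = [[3.0000, 1.0000, -0.3333], [0.0000, 2.2361, 3.7268], [0.0000, 0.0000, 4.4721]]

e_1 = c_1/‖c_1‖ = (2, 1, -2)/3.0000 = (0.6667, 0.3333, -0.6667).
r_{12} = e_1·c_2 = 1.0000.
u_2 = c_2 − 1.0000·e_1 = (-1.6667, 0.6667, -1.3333).
‖u_2‖ = 2.2361, so e_2 = (-0.7454, 0.2981, -0.5963).
r_{13} = e_1·c_3 = -0.3333; r_{23} = e_2·c_3 = 3.7268.
u_3 = c_3 + 0.3333·e_1 − 3.7268·e_2 = (0.0000, -4.0000, -2.0000).
‖u_3‖ = 4.4721, so e_3 = (0.0000, -0.8944, -0.4472).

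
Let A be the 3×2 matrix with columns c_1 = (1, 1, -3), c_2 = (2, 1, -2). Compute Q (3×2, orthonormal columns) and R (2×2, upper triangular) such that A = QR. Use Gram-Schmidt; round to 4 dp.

c_1 = (1, 1, -3); ‖c_1‖ = 3.3166, so e_1 = (0.3015, 0.3015, -0.9045).
e_1·c_2 = 0.3015·2 + 0.3015·1 + (-0.9045)·(-2) = 2.7136.
u_2 = c_2 − 2.7136·e_1 = (1.1818, 0.1818, 0.4545).
‖u_2‖ = 1.2792, so e_2 = (0.9239, 0.1421, 0.3553).

Q = [[0.3015, 0.9239], [0.3015, 0.1421], [-0.9045, 0.3553]], R = [[3.3166, 2.7136], [0.0000, 1.2792]]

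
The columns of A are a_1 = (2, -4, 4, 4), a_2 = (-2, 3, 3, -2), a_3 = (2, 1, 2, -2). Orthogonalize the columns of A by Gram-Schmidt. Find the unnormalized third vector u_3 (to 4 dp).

u_3 = (2.5960, 0.1954, 0.4801, -1.5828)

e_1 = a_1/‖a_1‖ = (2, -4, 4, 4)/7.2111 = (0.2774, -0.5547, 0.5547, 0.5547).
r_{12} = e_1·a_2 = -1.6641.
u_2 = a_2 + 1.6641·e_1 = (-1.5385, 2.0769, 3.9231, -1.0769).
‖u_2‖ = 4.8198, so e_2 = (-0.3192, 0.4309, 0.8139, -0.2234).
r_{13} = e_1·a_3 = 0.0000; r_{23} = e_2·a_3 = 1.8673.
u_3 = a_3 + 0.0000·e_1 − 1.8673·e_2 = (2.5960, 0.1954, 0.4801, -1.5828).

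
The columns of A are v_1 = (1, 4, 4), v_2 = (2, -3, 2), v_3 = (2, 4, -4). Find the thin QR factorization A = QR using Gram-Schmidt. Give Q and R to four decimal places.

Q = [[0.1741, 0.5016, 0.8474], [0.6963, -0.6712, 0.2542], [0.6963, 0.5458, -0.4661]], R = [[5.7446, -0.3482, 0.3482], [0.0000, 4.1084, -3.8650], [0.0000, 0.0000, 4.5761]]

v_1 = (1, 4, 4); ‖v_1‖ = 5.7446, so e_1 = (0.1741, 0.6963, 0.6963).
e_1·v_2 = 0.1741·2 + 0.6963·(-3) + 0.6963·2 = -0.3482.
u_2 = v_2 + 0.3482·e_1 = (2.0606, -2.7576, 2.2424).
‖u_2‖ = 4.1084, so e_2 = (0.5016, -0.6712, 0.5458).
e_1·v_3 = 0.1741·2 + 0.6963·4 + 0.6963·(-4) = 0.3482; e_2·v_3 = 0.5016·2 + (-0.6712)·4 + 0.5458·(-4) = -3.8650.
u_3 = v_3 − 0.3482·e_1 + 3.8650·e_2 = (3.8779, 1.1634, -2.1329).
‖u_3‖ = 4.5761, so e_3 = (0.8474, 0.2542, -0.4661).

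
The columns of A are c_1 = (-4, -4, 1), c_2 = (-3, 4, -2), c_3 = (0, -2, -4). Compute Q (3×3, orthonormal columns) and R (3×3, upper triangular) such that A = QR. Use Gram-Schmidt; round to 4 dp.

c_1 = (-4, -4, 1); ‖c_1‖ = 5.7446, so q_1 = (-0.6963, -0.6963, 0.1741).
q_1·c_2 = (-0.6963)·(-3) + (-0.6963)·4 + 0.1741·(-2) = -1.0445.
u_2 = c_2 + 1.0445·q_1 = (-3.7273, 3.2727, -1.8182).
‖u_2‖ = 5.2829, so q_2 = (-0.7055, 0.6195, -0.3442).
q_1·c_3 = (-0.6963)·0 + (-0.6963)·(-2) + 0.1741·(-4) = 0.6963; q_2·c_3 = (-0.7055)·0 + 0.6195·(-2) + (-0.3442)·(-4) = 0.1377.
u_3 = c_3 − 0.6963·q_1 − 0.1377·q_2 = (0.5820, -1.6004, -4.0738).
‖u_3‖ = 4.4155, so q_3 = (0.1318, -0.3625, -0.9226).

Q = [[-0.6963, -0.7055, 0.1318], [-0.6963, 0.6195, -0.3625], [0.1741, -0.3442, -0.9226]], R = [[5.7446, -1.0445, 0.6963], [0.0000, 5.2829, 0.1377], [0.0000, 0.0000, 4.4155]]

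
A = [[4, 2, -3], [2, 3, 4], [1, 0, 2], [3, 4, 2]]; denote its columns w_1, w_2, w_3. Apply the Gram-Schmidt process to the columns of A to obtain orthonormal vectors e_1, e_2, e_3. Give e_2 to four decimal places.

e_2 = (-0.5768, 0.4981, -0.3408, 0.5505)

w_1 = (4, 2, 1, 3); ‖w_1‖ = 5.4772, so e_1 = (0.7303, 0.3651, 0.1826, 0.5477).
e_1·w_2 = 0.7303·2 + 0.3651·3 + 0.1826·0 + 0.5477·4 = 4.7469.
u_2 = w_2 − 4.7469·e_1 = (-1.4667, 1.2667, -0.8667, 1.4000).
‖u_2‖ = 2.5430, so e_2 = (-0.5768, 0.4981, -0.3408, 0.5505).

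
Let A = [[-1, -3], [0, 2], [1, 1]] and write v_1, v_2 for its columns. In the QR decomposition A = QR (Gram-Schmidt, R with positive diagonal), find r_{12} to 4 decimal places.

e_1 = v_1/‖v_1‖ = (-1, 0, 1)/1.4142 = (-0.7071, 0.0000, 0.7071).
r_{12} = e_1·v_2 = 2.8284.

r_{12} = 2.8284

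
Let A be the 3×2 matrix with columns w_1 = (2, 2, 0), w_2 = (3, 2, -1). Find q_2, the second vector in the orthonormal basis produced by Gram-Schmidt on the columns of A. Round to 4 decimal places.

w_1 = (2, 2, 0); ‖w_1‖ = 2.8284, so q_1 = (0.7071, 0.7071, 0.0000).
q_1·w_2 = 0.7071·3 + 0.7071·2 + 0.0000·(-1) = 3.5355.
u_2 = w_2 − 3.5355·q_1 = (0.5000, -0.5000, -1.0000).
‖u_2‖ = 1.2247, so q_2 = (0.4082, -0.4082, -0.8165).

q_2 = (0.4082, -0.4082, -0.8165)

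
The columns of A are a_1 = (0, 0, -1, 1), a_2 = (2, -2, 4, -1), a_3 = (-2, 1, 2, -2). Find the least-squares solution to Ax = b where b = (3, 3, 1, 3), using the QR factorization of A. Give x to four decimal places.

x = (2.0189, 0.4528, -0.0566)

a_1 = (0, 0, -1, 1); ‖a_1‖ = 1.4142, so e_1 = (0.0000, 0.0000, -0.7071, 0.7071).
e_1·a_2 = 0.0000·2 + 0.0000·(-2) + (-0.7071)·4 + 0.7071·(-1) = -3.5355.
u_2 = a_2 + 3.5355·e_1 = (2.0000, -2.0000, 1.5000, 1.5000).
‖u_2‖ = 3.5355, so e_2 = (0.5657, -0.5657, 0.4243, 0.4243).
e_1·a_3 = 0.0000·(-2) + 0.0000·1 + (-0.7071)·2 + 0.7071·(-2) = -2.8284; e_2·a_3 = 0.5657·(-2) + (-0.5657)·1 + 0.4243·2 + 0.4243·(-2) = -1.6971.
u_3 = a_3 + 2.8284·e_1 + 1.6971·e_2 = (-1.0400, 0.0400, 0.7200, 0.7200).
‖u_3‖ = 1.4560, so e_3 = (-0.7143, 0.0275, 0.4945, 0.4945).
Qᵀb = (1.4142, 1.6971, -0.0824).
Back-substitute: x_3 = -0.0824/1.4560 = -0.0566.
x_2 = (1.6971 + 1.6971·(-0.0566))/3.5355 = 0.4528.
x_1 = (1.4142 + 3.5355·0.4528 + 2.8284·(-0.0566))/1.4142 = 2.0189.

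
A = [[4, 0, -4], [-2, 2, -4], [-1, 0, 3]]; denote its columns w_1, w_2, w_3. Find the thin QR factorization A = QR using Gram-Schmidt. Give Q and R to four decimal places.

e_1 = w_1/‖w_1‖ = (4, -2, -1)/4.5826 = (0.8729, -0.4364, -0.2182).
r_{12} = e_1·w_2 = -0.8729.
u_2 = w_2 + 0.8729·e_1 = (0.7619, 1.6190, -0.1905).
‖u_2‖ = 1.7995, so e_2 = (0.4234, 0.8997, -0.1059).
r_{13} = e_1·w_3 = -2.4004; r_{23} = e_2·w_3 = -5.6101.
u_3 = w_3 + 2.4004·e_1 + 5.6101·e_2 = (0.4706, 0.0000, 1.8824).
‖u_3‖ = 1.9403, so e_3 = (0.2425, 0.0000, 0.9701).

Q = [[0.8729, 0.4234, 0.2425], [-0.4364, 0.8997, 0.0000], [-0.2182, -0.1059, 0.9701]], R = [[4.5826, -0.8729, -2.4004], [0.0000, 1.7995, -5.6101], [0.0000, 0.0000, 1.9403]]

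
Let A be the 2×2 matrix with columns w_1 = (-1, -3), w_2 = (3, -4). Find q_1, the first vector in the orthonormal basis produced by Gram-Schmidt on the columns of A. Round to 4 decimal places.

q_1 = (-0.3162, -0.9487)

w_1 = (-1, -3); ‖w_1‖ = 3.1623, so q_1 = (-0.3162, -0.9487).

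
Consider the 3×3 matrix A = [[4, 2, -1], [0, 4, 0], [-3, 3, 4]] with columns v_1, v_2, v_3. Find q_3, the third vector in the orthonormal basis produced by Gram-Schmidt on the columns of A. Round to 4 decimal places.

q_1 = v_1/‖v_1‖ = (4, 0, -3)/5.0000 = (0.8000, 0.0000, -0.6000).
r_{12} = q_1·v_2 = -0.2000.
u_2 = v_2 + 0.2000·q_1 = (2.1600, 4.0000, 2.8800).
‖u_2‖ = 5.3814, so q_2 = (0.4014, 0.7433, 0.5352).
r_{13} = q_1·v_3 = -3.2000; r_{23} = q_2·v_3 = 1.7393.
u_3 = v_3 + 3.2000·q_1 − 1.7393·q_2 = (0.8619, -1.2928, 1.1492).
‖u_3‖ = 1.9326, so q_3 = (0.4460, -0.6690, 0.5946).

q_3 = (0.4460, -0.6690, 0.5946)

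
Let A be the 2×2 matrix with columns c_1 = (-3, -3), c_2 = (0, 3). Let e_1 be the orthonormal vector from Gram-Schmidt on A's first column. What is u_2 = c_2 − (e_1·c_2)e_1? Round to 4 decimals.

c_1 = (-3, -3); ‖c_1‖ = 4.2426, so e_1 = (-0.7071, -0.7071).
e_1·c_2 = (-0.7071)·0 + (-0.7071)·3 = -2.1213.
u_2 = c_2 + 2.1213·e_1 = (-1.5000, 1.5000).

u_2 = (-1.5000, 1.5000)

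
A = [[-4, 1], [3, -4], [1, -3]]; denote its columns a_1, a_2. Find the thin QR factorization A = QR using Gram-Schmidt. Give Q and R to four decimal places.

Q = [[-0.7845, -0.5525], [0.5883, -0.5193], [0.1961, -0.6519]], R = [[5.0990, -3.7262], [0.0000, 3.4807]]

a_1 = (-4, 3, 1); ‖a_1‖ = 5.0990, so e_1 = (-0.7845, 0.5883, 0.1961).
e_1·a_2 = (-0.7845)·1 + 0.5883·(-4) + 0.1961·(-3) = -3.7262.
u_2 = a_2 + 3.7262·e_1 = (-1.9231, -1.8077, -2.2692).
‖u_2‖ = 3.4807, so e_2 = (-0.5525, -0.5193, -0.6519).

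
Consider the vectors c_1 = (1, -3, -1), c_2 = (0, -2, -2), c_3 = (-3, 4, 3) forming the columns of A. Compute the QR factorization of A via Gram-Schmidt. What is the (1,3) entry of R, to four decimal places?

c_1 = (1, -3, -1); ‖c_1‖ = 3.3166, so q_1 = (0.3015, -0.9045, -0.3015).
r_{13} = q_1·c_3 = -5.4272.

r_{13} = -5.4272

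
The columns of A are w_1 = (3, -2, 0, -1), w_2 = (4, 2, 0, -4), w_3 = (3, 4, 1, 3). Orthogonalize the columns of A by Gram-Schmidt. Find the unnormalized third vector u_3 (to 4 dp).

u_3 = (2.8889, 2.3111, 1.0000, 4.0444)

w_1 = (3, -2, 0, -1); ‖w_1‖ = 3.7417, so q_1 = (0.8018, -0.5345, 0.0000, -0.2673).
q_1·w_2 = 0.8018·4 + (-0.5345)·2 + 0.0000·0 + (-0.2673)·(-4) = 3.2071.
u_2 = w_2 − 3.2071·q_1 = (1.4286, 3.7143, 0.0000, -3.1429).
‖u_2‖ = 5.0709, so q_2 = (0.2817, 0.7325, 0.0000, -0.6198).
q_1·w_3 = 0.8018·3 + (-0.5345)·4 + 0.0000·1 + (-0.2673)·3 = -0.5345; q_2·w_3 = 0.2817·3 + 0.7325·4 + 0.0000·1 + (-0.6198)·3 = 1.9157.
u_3 = w_3 + 0.5345·q_1 − 1.9157·q_2 = (2.8889, 2.3111, 1.0000, 4.0444).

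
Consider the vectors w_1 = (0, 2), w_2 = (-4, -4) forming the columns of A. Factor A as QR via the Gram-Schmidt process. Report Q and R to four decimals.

e_1 = w_1/‖w_1‖ = (0, 2)/2.0000 = (0.0000, 1.0000).
r_{12} = e_1·w_2 = -4.0000.
u_2 = w_2 + 4.0000·e_1 = (-4.0000, 0.0000).
‖u_2‖ = 4.0000, so e_2 = (-1.0000, 0.0000).

Q = [[0.0000, -1.0000], [1.0000, 0.0000]], R = [[2.0000, -4.0000], [0.0000, 4.0000]]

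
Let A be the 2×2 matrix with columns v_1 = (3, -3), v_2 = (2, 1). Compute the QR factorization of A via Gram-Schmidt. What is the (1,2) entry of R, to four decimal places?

r_{12} = 0.7071

v_1 = (3, -3); ‖v_1‖ = 4.2426, so q_1 = (0.7071, -0.7071).
r_{12} = q_1·v_2 = 0.7071.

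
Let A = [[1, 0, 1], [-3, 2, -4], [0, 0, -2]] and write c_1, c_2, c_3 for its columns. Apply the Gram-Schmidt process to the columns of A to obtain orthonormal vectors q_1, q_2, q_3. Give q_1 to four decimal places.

q_1 = (0.3162, -0.9487, 0.0000)

q_1 = c_1/‖c_1‖ = (1, -3, 0)/3.1623 = (0.3162, -0.9487, 0.0000).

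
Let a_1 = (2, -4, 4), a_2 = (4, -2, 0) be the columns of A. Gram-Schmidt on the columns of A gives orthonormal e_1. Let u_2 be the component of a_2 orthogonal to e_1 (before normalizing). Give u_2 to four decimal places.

u_2 = (3.1111, -0.2222, -1.7778)

a_1 = (2, -4, 4); ‖a_1‖ = 6.0000, so e_1 = (0.3333, -0.6667, 0.6667).
e_1·a_2 = 0.3333·4 + (-0.6667)·(-2) + 0.6667·0 = 2.6667.
u_2 = a_2 − 2.6667·e_1 = (3.1111, -0.2222, -1.7778).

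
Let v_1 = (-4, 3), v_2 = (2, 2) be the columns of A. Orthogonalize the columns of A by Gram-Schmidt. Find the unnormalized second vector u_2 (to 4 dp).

e_1 = v_1/‖v_1‖ = (-4, 3)/5.0000 = (-0.8000, 0.6000).
r_{12} = e_1·v_2 = -0.4000.
u_2 = v_2 + 0.4000·e_1 = (1.6800, 2.2400).

u_2 = (1.6800, 2.2400)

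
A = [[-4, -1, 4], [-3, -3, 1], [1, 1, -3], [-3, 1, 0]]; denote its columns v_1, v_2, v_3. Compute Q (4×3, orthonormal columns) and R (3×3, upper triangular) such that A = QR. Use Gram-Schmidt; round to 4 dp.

Q = [[-0.6761, 0.0880, 0.4747], [-0.5071, -0.7038, -0.4898], [0.1690, 0.2346, -0.6387], [-0.5071, 0.6647, -0.3561]], R = [[5.9161, 1.8593, -3.7187], [0.0000, 2.9228, -1.0557], [0.0000, 0.0000, 3.3252]]

v_1 = (-4, -3, 1, -3); ‖v_1‖ = 5.9161, so e_1 = (-0.6761, -0.5071, 0.1690, -0.5071).
e_1·v_2 = (-0.6761)·(-1) + (-0.5071)·(-3) + 0.1690·1 + (-0.5071)·1 = 1.8593.
u_2 = v_2 − 1.8593·e_1 = (0.2571, -2.0571, 0.6857, 1.9429).
‖u_2‖ = 2.9228, so e_2 = (0.0880, -0.7038, 0.2346, 0.6647).
e_1·v_3 = (-0.6761)·4 + (-0.5071)·1 + 0.1690·(-3) + (-0.5071)·0 = -3.7187; e_2·v_3 = 0.0880·4 + (-0.7038)·1 + 0.2346·(-3) + 0.6647·0 = -1.0557.
u_3 = v_3 + 3.7187·e_1 + 1.0557·e_2 = (1.5786, -1.6288, -2.1237, -1.1839).
‖u_3‖ = 3.3252, so e_3 = (0.4747, -0.4898, -0.6387, -0.3561).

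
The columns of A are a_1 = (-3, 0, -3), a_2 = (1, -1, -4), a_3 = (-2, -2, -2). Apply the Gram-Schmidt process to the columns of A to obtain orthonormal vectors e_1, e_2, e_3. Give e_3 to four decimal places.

a_1 = (-3, 0, -3); ‖a_1‖ = 4.2426, so e_1 = (-0.7071, 0.0000, -0.7071).
e_1·a_2 = (-0.7071)·1 + 0.0000·(-1) + (-0.7071)·(-4) = 2.1213.
u_2 = a_2 − 2.1213·e_1 = (2.5000, -1.0000, -2.5000).
‖u_2‖ = 3.6742, so e_2 = (0.6804, -0.2722, -0.6804).
e_1·a_3 = (-0.7071)·(-2) + 0.0000·(-2) + (-0.7071)·(-2) = 2.8284; e_2·a_3 = 0.6804·(-2) + (-0.2722)·(-2) + (-0.6804)·(-2) = 0.5443.
u_3 = a_3 − 2.8284·e_1 − 0.5443·e_2 = (-0.3704, -1.8519, 0.3704).
‖u_3‖ = 1.9245, so e_3 = (-0.1925, -0.9623, 0.1925).

e_3 = (-0.1925, -0.9623, 0.1925)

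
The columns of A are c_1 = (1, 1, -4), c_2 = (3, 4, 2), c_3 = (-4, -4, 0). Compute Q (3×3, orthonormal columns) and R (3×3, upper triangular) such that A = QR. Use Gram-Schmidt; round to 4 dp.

Q = [[0.2357, 0.5679, -0.7886], [0.2357, 0.7538, 0.6134], [-0.9428, 0.3304, -0.0438]], R = [[4.2426, -0.2357, -1.8856], [0.0000, 5.3800, -5.2871], [0.0000, 0.0000, 0.7010]]

c_1 = (1, 1, -4); ‖c_1‖ = 4.2426, so e_1 = (0.2357, 0.2357, -0.9428).
e_1·c_2 = 0.2357·3 + 0.2357·4 + (-0.9428)·2 = -0.2357.
u_2 = c_2 + 0.2357·e_1 = (3.0556, 4.0556, 1.7778).
‖u_2‖ = 5.3800, so e_2 = (0.5679, 0.7538, 0.3304).
e_1·c_3 = 0.2357·(-4) + 0.2357·(-4) + (-0.9428)·0 = -1.8856; e_2·c_3 = 0.5679·(-4) + 0.7538·(-4) + 0.3304·0 = -5.2871.
u_3 = c_3 + 1.8856·e_1 + 5.2871·e_2 = (-0.5528, 0.4299, -0.0307).
‖u_3‖ = 0.7010, so e_3 = (-0.7886, 0.6134, -0.0438).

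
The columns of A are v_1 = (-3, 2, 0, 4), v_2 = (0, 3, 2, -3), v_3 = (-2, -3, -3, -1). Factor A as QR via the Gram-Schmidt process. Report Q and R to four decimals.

Q = [[-0.5571, -0.1362, -0.7341], [0.3714, 0.7493, -0.1613], [0.0000, 0.4390, -0.4629], [0.7428, -0.4768, -0.4699]], R = [[5.3852, -1.1142, -0.7428], [0.0000, 4.5562, -2.8154], [0.0000, 0.0000, 3.8107]]

e_1 = v_1/‖v_1‖ = (-3, 2, 0, 4)/5.3852 = (-0.5571, 0.3714, 0.0000, 0.7428).
r_{12} = e_1·v_2 = -1.1142.
u_2 = v_2 + 1.1142·e_1 = (-0.6207, 3.4138, 2.0000, -2.1724).
‖u_2‖ = 4.5562, so e_2 = (-0.1362, 0.7493, 0.4390, -0.4768).
r_{13} = e_1·v_3 = -0.7428; r_{23} = e_2·v_3 = -2.8154.
u_3 = v_3 + 0.7428·e_1 + 2.8154·e_2 = (-2.7973, -0.6146, -1.7641, -1.7907).
‖u_3‖ = 3.8107, so e_3 = (-0.7341, -0.1613, -0.4629, -0.4699).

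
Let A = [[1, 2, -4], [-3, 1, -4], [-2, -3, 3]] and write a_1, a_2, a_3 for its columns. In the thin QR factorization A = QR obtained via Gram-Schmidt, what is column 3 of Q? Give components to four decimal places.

e_3 = (-0.8412, 0.0765, -0.5353)

a_1 = (1, -3, -2); ‖a_1‖ = 3.7417, so e_1 = (0.2673, -0.8018, -0.5345).
e_1·a_2 = 0.2673·2 + (-0.8018)·1 + (-0.5345)·(-3) = 1.3363.
u_2 = a_2 − 1.3363·e_1 = (1.6429, 2.0714, -2.2857).
‖u_2‖ = 3.4949, so e_2 = (0.4701, 0.5927, -0.6540).
e_1·a_3 = 0.2673·(-4) + (-0.8018)·(-4) + (-0.5345)·3 = 0.5345; e_2·a_3 = 0.4701·(-4) + 0.5927·(-4) + (-0.6540)·3 = -6.2131.
u_3 = a_3 − 0.5345·e_1 + 6.2131·e_2 = (-1.2222, 0.1111, -0.7778).
‖u_3‖ = 1.4530, so e_3 = (-0.8412, 0.0765, -0.5353).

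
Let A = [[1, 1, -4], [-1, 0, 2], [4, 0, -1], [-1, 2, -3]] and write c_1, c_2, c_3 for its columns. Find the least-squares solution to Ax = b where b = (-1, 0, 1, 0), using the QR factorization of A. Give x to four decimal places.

x = (0.3458, 0.6916, 0.4112)

c_1 = (1, -1, 4, -1); ‖c_1‖ = 4.3589, so q_1 = (0.2294, -0.2294, 0.9177, -0.2294).
q_1·c_2 = 0.2294·1 + (-0.2294)·0 + 0.9177·0 + (-0.2294)·2 = -0.2294.
u_2 = c_2 + 0.2294·q_1 = (1.0526, -0.0526, 0.2105, 1.9474).
‖u_2‖ = 2.2243, so q_2 = (0.4732, -0.0237, 0.0946, 0.8755).
q_1·c_3 = 0.2294·(-4) + (-0.2294)·2 + 0.9177·(-1) + (-0.2294)·(-3) = -1.6059; q_2·c_3 = 0.4732·(-4) + (-0.0237)·2 + 0.0946·(-1) + 0.8755·(-3) = -4.6615.
u_3 = c_3 + 1.6059·q_1 + 4.6615·q_2 = (-1.4255, 1.5213, 0.9149, 0.7128).
‖u_3‖ = 2.3857, so q_3 = (-0.5975, 0.6377, 0.3835, 0.2988).
Qᵀb = (0.6882, -0.3786, 0.9810).
Back-substitute: x_3 = 0.9810/2.3857 = 0.4112.
x_2 = (-0.3786 + 4.6615·0.4112)/2.2243 = 0.6916.
x_1 = (0.6882 + 0.2294·0.6916 + 1.6059·0.4112)/4.3589 = 0.3458.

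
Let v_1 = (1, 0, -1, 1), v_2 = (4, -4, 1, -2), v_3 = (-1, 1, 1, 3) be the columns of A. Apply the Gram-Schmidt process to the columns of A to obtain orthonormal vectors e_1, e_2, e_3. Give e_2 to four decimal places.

e_2 = (0.6055, -0.6606, 0.2202, -0.3853)

v_1 = (1, 0, -1, 1); ‖v_1‖ = 1.7321, so e_1 = (0.5774, 0.0000, -0.5774, 0.5774).
e_1·v_2 = 0.5774·4 + 0.0000·(-4) + (-0.5774)·1 + 0.5774·(-2) = 0.5774.
u_2 = v_2 − 0.5774·e_1 = (3.6667, -4.0000, 1.3333, -2.3333).
‖u_2‖ = 6.0553, so e_2 = (0.6055, -0.6606, 0.2202, -0.3853).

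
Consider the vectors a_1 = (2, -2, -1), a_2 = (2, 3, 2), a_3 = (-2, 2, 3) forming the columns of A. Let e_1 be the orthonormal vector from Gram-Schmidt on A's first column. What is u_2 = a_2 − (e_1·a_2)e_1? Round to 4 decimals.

a_1 = (2, -2, -1); ‖a_1‖ = 3.0000, so e_1 = (0.6667, -0.6667, -0.3333).
e_1·a_2 = 0.6667·2 + (-0.6667)·3 + (-0.3333)·2 = -1.3333.
u_2 = a_2 + 1.3333·e_1 = (2.8889, 2.1111, 1.5556).

u_2 = (2.8889, 2.1111, 1.5556)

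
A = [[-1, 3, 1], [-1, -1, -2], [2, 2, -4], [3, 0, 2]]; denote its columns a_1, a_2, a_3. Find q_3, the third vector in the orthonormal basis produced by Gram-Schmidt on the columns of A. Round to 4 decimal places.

q_1 = a_1/‖a_1‖ = (-1, -1, 2, 3)/3.8730 = (-0.2582, -0.2582, 0.5164, 0.7746).
r_{12} = q_1·a_2 = 0.5164.
u_2 = a_2 − 0.5164·q_1 = (3.1333, -0.8667, 1.7333, -0.4000).
‖u_2‖ = 3.7059, so q_2 = (0.8455, -0.2339, 0.4677, -0.1079).
r_{13} = q_1·a_3 = -0.2582; r_{23} = q_2·a_3 = -0.7736.
u_3 = a_3 + 0.2582·q_1 + 0.7736·q_2 = (1.5874, -2.2476, -3.5049, 2.1165).
‖u_3‖ = 4.9330, so q_3 = (0.3218, -0.4556, -0.7105, 0.4290).

q_3 = (0.3218, -0.4556, -0.7105, 0.4290)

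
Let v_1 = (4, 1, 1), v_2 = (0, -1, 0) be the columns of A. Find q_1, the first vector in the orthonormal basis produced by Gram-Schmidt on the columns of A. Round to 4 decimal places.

q_1 = (0.9428, 0.2357, 0.2357)

q_1 = v_1/‖v_1‖ = (4, 1, 1)/4.2426 = (0.9428, 0.2357, 0.2357).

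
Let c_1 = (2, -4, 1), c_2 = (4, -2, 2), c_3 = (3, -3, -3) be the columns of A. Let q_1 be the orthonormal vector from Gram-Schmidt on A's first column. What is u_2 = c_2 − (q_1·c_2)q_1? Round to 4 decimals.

u_2 = (2.2857, 1.4286, 1.1429)

q_1 = c_1/‖c_1‖ = (2, -4, 1)/4.5826 = (0.4364, -0.8729, 0.2182).
r_{12} = q_1·c_2 = 3.9279.
u_2 = c_2 − 3.9279·q_1 = (2.2857, 1.4286, 1.1429).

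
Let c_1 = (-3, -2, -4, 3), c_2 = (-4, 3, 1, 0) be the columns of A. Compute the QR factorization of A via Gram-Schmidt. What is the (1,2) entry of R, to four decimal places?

r_{12} = 0.3244

c_1 = (-3, -2, -4, 3); ‖c_1‖ = 6.1644, so q_1 = (-0.4867, -0.3244, -0.6489, 0.4867).
r_{12} = q_1·c_2 = 0.3244.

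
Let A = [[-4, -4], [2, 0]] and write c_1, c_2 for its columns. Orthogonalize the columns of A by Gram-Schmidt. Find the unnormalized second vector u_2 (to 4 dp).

u_2 = (-0.8000, -1.6000)

c_1 = (-4, 2); ‖c_1‖ = 4.4721, so q_1 = (-0.8944, 0.4472).
q_1·c_2 = (-0.8944)·(-4) + 0.4472·0 = 3.5777.
u_2 = c_2 − 3.5777·q_1 = (-0.8000, -1.6000).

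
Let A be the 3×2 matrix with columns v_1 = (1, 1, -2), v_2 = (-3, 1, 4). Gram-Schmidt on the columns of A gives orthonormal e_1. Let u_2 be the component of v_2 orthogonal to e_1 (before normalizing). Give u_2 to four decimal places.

e_1 = v_1/‖v_1‖ = (1, 1, -2)/2.4495 = (0.4082, 0.4082, -0.8165).
r_{12} = e_1·v_2 = -4.0825.
u_2 = v_2 + 4.0825·e_1 = (-1.3333, 2.6667, 0.6667).

u_2 = (-1.3333, 2.6667, 0.6667)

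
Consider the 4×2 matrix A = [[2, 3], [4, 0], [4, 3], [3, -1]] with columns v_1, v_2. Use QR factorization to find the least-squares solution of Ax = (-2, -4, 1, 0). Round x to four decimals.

x = (-0.4111, 0.1667)

v_1 = (2, 4, 4, 3); ‖v_1‖ = 6.7082, so q_1 = (0.2981, 0.5963, 0.5963, 0.4472).
q_1·v_2 = 0.2981·3 + 0.5963·0 + 0.5963·3 + 0.4472·(-1) = 2.2361.
u_2 = v_2 − 2.2361·q_1 = (2.3333, -1.3333, 1.6667, -2.0000).
‖u_2‖ = 3.7417, so q_2 = (0.6236, -0.3563, 0.4454, -0.5345).
Qᵀb = (-2.3851, 0.6236).
Back-substitute: x_2 = 0.6236/3.7417 = 0.1667.
x_1 = (-2.3851 − 2.2361·0.1667)/6.7082 = -0.4111.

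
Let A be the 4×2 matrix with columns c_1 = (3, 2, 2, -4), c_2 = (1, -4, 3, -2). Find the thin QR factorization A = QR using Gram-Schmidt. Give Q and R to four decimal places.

c_1 = (3, 2, 2, -4); ‖c_1‖ = 5.7446, so q_1 = (0.5222, 0.3482, 0.3482, -0.6963).
q_1·c_2 = 0.5222·1 + 0.3482·(-4) + 0.3482·3 + (-0.6963)·(-2) = 1.5667.
u_2 = c_2 − 1.5667·q_1 = (0.1818, -4.5455, 2.4545, -0.9091).
‖u_2‖ = 5.2484, so q_2 = (0.0346, -0.8661, 0.4677, -0.1732).

Q = [[0.5222, 0.0346], [0.3482, -0.8661], [0.3482, 0.4677], [-0.6963, -0.1732]], R = [[5.7446, 1.5667], [0.0000, 5.2484]]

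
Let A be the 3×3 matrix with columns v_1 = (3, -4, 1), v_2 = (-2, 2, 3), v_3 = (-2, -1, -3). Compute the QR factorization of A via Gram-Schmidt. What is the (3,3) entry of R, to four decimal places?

v_1 = (3, -4, 1); ‖v_1‖ = 5.0990, so e_1 = (0.5883, -0.7845, 0.1961).
e_1·v_2 = 0.5883·(-2) + (-0.7845)·2 + 0.1961·3 = -2.1573.
u_2 = v_2 + 2.1573·e_1 = (-0.7308, 0.3077, 3.4231).
‖u_2‖ = 3.5137, so e_2 = (-0.2080, 0.0876, 0.9742).
e_1·v_3 = 0.5883·(-2) + (-0.7845)·(-1) + 0.1961·(-3) = -0.9806; e_2·v_3 = (-0.2080)·(-2) + 0.0876·(-1) + 0.9742·(-3) = -2.5942.
u_3 = v_3 + 0.9806·e_1 + 2.5942·e_2 = (-1.9626, -1.5421, -0.2804).
r_{33} = ‖u_3‖ = 2.5117.

r_{33} = 2.5117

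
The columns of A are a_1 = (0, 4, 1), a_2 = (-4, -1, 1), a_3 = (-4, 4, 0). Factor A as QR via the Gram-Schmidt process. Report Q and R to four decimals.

Q = [[0.0000, -0.9570, -0.2901], [0.9701, -0.0704, 0.2321], [0.2425, 0.2815, -0.9284]], R = [[4.1231, -0.7276, 3.8806], [0.0000, 4.1798, 3.5465], [0.0000, 0.0000, 2.0889]]

e_1 = a_1/‖a_1‖ = (0, 4, 1)/4.1231 = (0.0000, 0.9701, 0.2425).
r_{12} = e_1·a_2 = -0.7276.
u_2 = a_2 + 0.7276·e_1 = (-4.0000, -0.2941, 1.1765).
‖u_2‖ = 4.1798, so e_2 = (-0.9570, -0.0704, 0.2815).
r_{13} = e_1·a_3 = 3.8806; r_{23} = e_2·a_3 = 3.5465.
u_3 = a_3 − 3.8806·e_1 − 3.5465·e_2 = (-0.6061, 0.4848, -1.9394).
‖u_3‖ = 2.0889, so e_3 = (-0.2901, 0.2321, -0.9284).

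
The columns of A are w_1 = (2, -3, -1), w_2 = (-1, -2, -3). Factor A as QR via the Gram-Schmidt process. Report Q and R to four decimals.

e_1 = w_1/‖w_1‖ = (2, -3, -1)/3.7417 = (0.5345, -0.8018, -0.2673).
r_{12} = e_1·w_2 = 1.8708.
u_2 = w_2 − 1.8708·e_1 = (-2.0000, -0.5000, -2.5000).
‖u_2‖ = 3.2404, so e_2 = (-0.6172, -0.1543, -0.7715).

Q = [[0.5345, -0.6172], [-0.8018, -0.1543], [-0.2673, -0.7715]], R = [[3.7417, 1.8708], [0.0000, 3.2404]]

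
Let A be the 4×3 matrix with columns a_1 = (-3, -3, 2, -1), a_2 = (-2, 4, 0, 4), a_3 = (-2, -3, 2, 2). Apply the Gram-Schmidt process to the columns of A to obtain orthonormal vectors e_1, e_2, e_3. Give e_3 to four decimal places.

e_3 = (0.3818, -0.5452, 0.1230, 0.7361)

a_1 = (-3, -3, 2, -1); ‖a_1‖ = 4.7958, so e_1 = (-0.6255, -0.6255, 0.4170, -0.2085).
e_1·a_2 = (-0.6255)·(-2) + (-0.6255)·4 + 0.4170·0 + (-0.2085)·4 = -2.0851.
u_2 = a_2 + 2.0851·e_1 = (-3.3043, 2.6957, 0.8696, 3.5652).
‖u_2‖ = 5.6260, so e_2 = (-0.5873, 0.4791, 0.1546, 0.6337).
e_1·a_3 = (-0.6255)·(-2) + (-0.6255)·(-3) + 0.4170·2 + (-0.2085)·2 = 3.5447; e_2·a_3 = (-0.5873)·(-2) + 0.4791·(-3) + 0.1546·2 + 0.6337·2 = 1.3138.
u_3 = a_3 − 3.5447·e_1 − 1.3138·e_2 = (0.9890, -1.4121, 0.3187, 1.9066).
‖u_3‖ = 2.5901, so e_3 = (0.3818, -0.5452, 0.1230, 0.7361).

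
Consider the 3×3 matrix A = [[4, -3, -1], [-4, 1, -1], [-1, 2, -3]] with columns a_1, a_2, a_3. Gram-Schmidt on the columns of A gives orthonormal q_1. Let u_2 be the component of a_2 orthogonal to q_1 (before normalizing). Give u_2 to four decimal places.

a_1 = (4, -4, -1); ‖a_1‖ = 5.7446, so q_1 = (0.6963, -0.6963, -0.1741).
q_1·a_2 = 0.6963·(-3) + (-0.6963)·1 + (-0.1741)·2 = -3.1334.
u_2 = a_2 + 3.1334·q_1 = (-0.8182, -1.1818, 1.4545).

u_2 = (-0.8182, -1.1818, 1.4545)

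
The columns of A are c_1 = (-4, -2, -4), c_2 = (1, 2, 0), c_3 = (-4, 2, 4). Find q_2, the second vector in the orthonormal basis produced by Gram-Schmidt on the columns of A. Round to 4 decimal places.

q_2 = (0.0619, 0.8666, -0.4952)

q_1 = c_1/‖c_1‖ = (-4, -2, -4)/6.0000 = (-0.6667, -0.3333, -0.6667).
r_{12} = q_1·c_2 = -1.3333.
u_2 = c_2 + 1.3333·q_1 = (0.1111, 1.5556, -0.8889).
‖u_2‖ = 1.7951, so q_2 = (0.0619, 0.8666, -0.4952).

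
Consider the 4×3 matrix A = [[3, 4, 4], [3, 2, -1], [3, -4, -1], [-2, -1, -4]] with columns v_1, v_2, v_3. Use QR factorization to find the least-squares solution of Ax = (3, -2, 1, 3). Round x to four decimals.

x = (-0.0157, 0.0148, 0.0263)

e_1 = v_1/‖v_1‖ = (3, 3, 3, -2)/5.5678 = (0.5388, 0.5388, 0.5388, -0.3592).
r_{12} = e_1·v_2 = 1.4368.
u_2 = v_2 − 1.4368·e_1 = (3.2258, 1.2258, -4.7742, -0.4839).
‖u_2‖ = 5.9106, so e_2 = (0.5458, 0.2074, -0.8077, -0.0819).
r_{13} = e_1·v_3 = 2.5145; r_{23} = e_2·v_3 = 3.1109.
u_3 = v_3 − 2.5145·e_1 − 3.1109·e_2 = (0.9474, -3.0000, 0.1579, -2.8421).
‖u_3‖ = 4.2426, so e_3 = (0.2233, -0.7071, 0.0372, -0.6699).
Qᵀb = (0.0000, 0.1692, 0.1116).
Back-substitute: x_3 = 0.1116/4.2426 = 0.0263.
x_2 = (0.1692 − 3.1109·0.0263)/5.9106 = 0.0148.
x_1 = (0.0000 − 1.4368·0.0148 − 2.5145·0.0263)/5.5678 = -0.0157.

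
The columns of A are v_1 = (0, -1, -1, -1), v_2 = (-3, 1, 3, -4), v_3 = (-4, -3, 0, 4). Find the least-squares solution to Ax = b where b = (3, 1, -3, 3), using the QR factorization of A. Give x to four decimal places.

x = (-0.4109, -0.8751, -0.2326)

v_1 = (0, -1, -1, -1); ‖v_1‖ = 1.7321, so e_1 = (0.0000, -0.5774, -0.5774, -0.5774).
e_1·v_2 = 0.0000·(-3) + (-0.5774)·1 + (-0.5774)·3 + (-0.5774)·(-4) = 0.0000.
u_2 = v_2 + 0.0000·e_1 = (-3.0000, 1.0000, 3.0000, -4.0000).
‖u_2‖ = 5.9161, so e_2 = (-0.5071, 0.1690, 0.5071, -0.6761).
e_1·v_3 = 0.0000·(-4) + (-0.5774)·(-3) + (-0.5774)·0 + (-0.5774)·4 = -0.5774; e_2·v_3 = (-0.5071)·(-4) + 0.1690·(-3) + 0.5071·0 + (-0.6761)·4 = -1.1832.
u_3 = v_3 + 0.5774·e_1 + 1.1832·e_2 = (-4.6000, -3.1333, 0.2667, 2.8667).
‖u_3‖ = 6.2663, so e_3 = (-0.7341, -0.5000, 0.0426, 0.4575).
Qᵀb = (-0.5774, -4.9019, -1.4575).
Back-substitute: x_3 = -1.4575/6.2663 = -0.2326.
x_2 = (-4.9019 + 1.1832·(-0.2326))/5.9161 = -0.8751.
x_1 = (-0.5774 + 0.0000·(-0.8751) + 0.5774·(-0.2326))/1.7321 = -0.4109.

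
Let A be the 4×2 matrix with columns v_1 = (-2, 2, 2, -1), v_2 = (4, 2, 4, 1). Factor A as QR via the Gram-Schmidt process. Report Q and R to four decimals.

Q = [[-0.5547, 0.7404], [0.5547, 0.2553], [0.5547, 0.5872], [-0.2774, 0.2043]], R = [[3.6056, 0.8321], [0.0000, 6.0256]]

e_1 = v_1/‖v_1‖ = (-2, 2, 2, -1)/3.6056 = (-0.5547, 0.5547, 0.5547, -0.2774).
r_{12} = e_1·v_2 = 0.8321.
u_2 = v_2 − 0.8321·e_1 = (4.4615, 1.5385, 3.5385, 1.2308).
‖u_2‖ = 6.0256, so e_2 = (0.7404, 0.2553, 0.5872, 0.2043).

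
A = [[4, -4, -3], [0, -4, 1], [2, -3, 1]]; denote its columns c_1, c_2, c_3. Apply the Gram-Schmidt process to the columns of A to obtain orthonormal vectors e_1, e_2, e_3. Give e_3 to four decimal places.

e_1 = c_1/‖c_1‖ = (4, 0, 2)/4.4721 = (0.8944, 0.0000, 0.4472).
r_{12} = e_1·c_2 = -4.9193.
u_2 = c_2 + 4.9193·e_1 = (0.4000, -4.0000, -0.8000).
‖u_2‖ = 4.0988, so e_2 = (0.0976, -0.9759, -0.1952).
r_{13} = e_1·c_3 = -2.2361; r_{23} = e_2·c_3 = -1.4639.
u_3 = c_3 + 2.2361·e_1 + 1.4639·e_2 = (-0.8571, -0.4286, 1.7143).
‖u_3‖ = 1.9640, so e_3 = (-0.4364, -0.2182, 0.8729).

e_3 = (-0.4364, -0.2182, 0.8729)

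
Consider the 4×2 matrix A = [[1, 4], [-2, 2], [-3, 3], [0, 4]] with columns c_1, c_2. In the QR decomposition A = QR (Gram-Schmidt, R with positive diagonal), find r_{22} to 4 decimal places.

r_{22} = 6.2621

q_1 = c_1/‖c_1‖ = (1, -2, -3, 0)/3.7417 = (0.2673, -0.5345, -0.8018, 0.0000).
r_{12} = q_1·c_2 = -2.4054.
u_2 = c_2 + 2.4054·q_1 = (4.6429, 0.7143, 1.0714, 4.0000).
r_{22} = ‖u_2‖ = 6.2621.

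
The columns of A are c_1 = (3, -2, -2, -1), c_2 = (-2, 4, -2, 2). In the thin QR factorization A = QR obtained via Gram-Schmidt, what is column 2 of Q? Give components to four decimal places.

c_1 = (3, -2, -2, -1); ‖c_1‖ = 4.2426, so q_1 = (0.7071, -0.4714, -0.4714, -0.2357).
q_1·c_2 = 0.7071·(-2) + (-0.4714)·4 + (-0.4714)·(-2) + (-0.2357)·2 = -2.8284.
u_2 = c_2 + 2.8284·q_1 = (0.0000, 2.6667, -3.3333, 1.3333).
‖u_2‖ = 4.4721, so q_2 = (0.0000, 0.5963, -0.7454, 0.2981).

q_2 = (0.0000, 0.5963, -0.7454, 0.2981)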